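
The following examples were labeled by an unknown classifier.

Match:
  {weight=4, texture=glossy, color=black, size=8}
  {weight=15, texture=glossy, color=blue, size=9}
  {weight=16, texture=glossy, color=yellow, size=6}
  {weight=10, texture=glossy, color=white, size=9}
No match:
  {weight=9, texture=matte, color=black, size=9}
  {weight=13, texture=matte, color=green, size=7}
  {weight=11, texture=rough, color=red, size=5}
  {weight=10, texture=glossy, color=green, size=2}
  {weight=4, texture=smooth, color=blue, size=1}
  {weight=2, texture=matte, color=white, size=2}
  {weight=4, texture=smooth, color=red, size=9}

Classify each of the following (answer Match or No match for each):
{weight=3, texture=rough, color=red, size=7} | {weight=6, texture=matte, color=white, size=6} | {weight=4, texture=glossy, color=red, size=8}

The distinguishing property — texture is glossy AND size ≥ 5 — holds for all the 'Match' cases and none of the 'No match' cases.
{weight=3, texture=rough, color=red, size=7}: No match (texture is rough, size = 7). {weight=6, texture=matte, color=white, size=6}: No match (texture is matte, size = 6). {weight=4, texture=glossy, color=red, size=8}: Match (texture is glossy, size = 8).

No match, No match, Match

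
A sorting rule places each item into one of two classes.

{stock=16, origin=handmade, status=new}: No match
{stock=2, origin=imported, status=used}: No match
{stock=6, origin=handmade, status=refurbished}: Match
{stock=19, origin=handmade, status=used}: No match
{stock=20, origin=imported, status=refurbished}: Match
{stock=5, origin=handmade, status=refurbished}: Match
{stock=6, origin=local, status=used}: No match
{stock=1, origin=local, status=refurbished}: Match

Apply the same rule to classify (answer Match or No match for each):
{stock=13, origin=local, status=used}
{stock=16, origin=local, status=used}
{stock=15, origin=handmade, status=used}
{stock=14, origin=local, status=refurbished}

No match, No match, No match, Match

The simplest hypothesis consistent with all the labels is: status is refurbished.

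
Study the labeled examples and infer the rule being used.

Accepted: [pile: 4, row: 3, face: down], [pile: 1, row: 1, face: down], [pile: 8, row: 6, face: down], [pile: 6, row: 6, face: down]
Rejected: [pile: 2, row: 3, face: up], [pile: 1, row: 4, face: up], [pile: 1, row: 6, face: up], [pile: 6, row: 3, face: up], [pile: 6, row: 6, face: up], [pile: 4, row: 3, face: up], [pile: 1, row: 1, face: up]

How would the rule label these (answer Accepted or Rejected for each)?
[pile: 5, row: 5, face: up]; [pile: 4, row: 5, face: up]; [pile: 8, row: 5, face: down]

Rejected, Rejected, Accepted

One predicate separates the groups cleanly: face is down.
[pile: 5, row: 5, face: up] → face is up → Rejected.
[pile: 4, row: 5, face: up] → face is up → Rejected.
[pile: 8, row: 5, face: down] → face is down → Accepted.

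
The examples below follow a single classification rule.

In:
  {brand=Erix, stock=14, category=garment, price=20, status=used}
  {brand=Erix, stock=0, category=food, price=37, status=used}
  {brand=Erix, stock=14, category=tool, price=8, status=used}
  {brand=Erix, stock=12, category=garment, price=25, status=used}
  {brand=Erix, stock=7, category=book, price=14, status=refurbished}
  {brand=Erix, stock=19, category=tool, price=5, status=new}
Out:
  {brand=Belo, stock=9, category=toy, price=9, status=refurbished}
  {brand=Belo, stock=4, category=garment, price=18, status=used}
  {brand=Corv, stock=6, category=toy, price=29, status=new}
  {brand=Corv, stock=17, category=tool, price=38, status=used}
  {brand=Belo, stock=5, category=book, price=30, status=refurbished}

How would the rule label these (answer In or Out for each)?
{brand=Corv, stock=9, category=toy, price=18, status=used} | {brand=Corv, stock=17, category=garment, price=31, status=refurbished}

Out, Out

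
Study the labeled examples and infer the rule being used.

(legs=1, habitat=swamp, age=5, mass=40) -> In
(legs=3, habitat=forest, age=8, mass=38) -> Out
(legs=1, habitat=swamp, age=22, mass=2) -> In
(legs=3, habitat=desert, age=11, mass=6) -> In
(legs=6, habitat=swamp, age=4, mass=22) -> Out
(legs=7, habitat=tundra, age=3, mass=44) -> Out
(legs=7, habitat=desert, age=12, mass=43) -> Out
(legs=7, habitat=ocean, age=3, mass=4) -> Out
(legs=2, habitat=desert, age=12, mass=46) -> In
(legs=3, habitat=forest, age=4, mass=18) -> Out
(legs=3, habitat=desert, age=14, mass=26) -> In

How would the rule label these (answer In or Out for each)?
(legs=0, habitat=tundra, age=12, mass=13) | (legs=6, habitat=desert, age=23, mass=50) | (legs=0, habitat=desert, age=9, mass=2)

In, Out, In

All 'In' examples share one property — habitat is not forest AND legs ≤ 3 — and every 'Out' example lacks it.
(legs=0, habitat=tundra, age=12, mass=13): habitat is tundra, legs = 0, satisfies this → In.
(legs=6, habitat=desert, age=23, mass=50): habitat is desert, legs = 6, fails the rule → Out.
(legs=0, habitat=desert, age=9, mass=2): habitat is desert, legs = 0, satisfies this → In.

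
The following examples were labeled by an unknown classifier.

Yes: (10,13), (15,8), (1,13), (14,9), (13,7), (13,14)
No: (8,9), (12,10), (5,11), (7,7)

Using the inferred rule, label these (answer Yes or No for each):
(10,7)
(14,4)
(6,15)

The simplest hypothesis consistent with all the labels is: max ≥ 13.
(10,7) → max 10 → No. (14,4) → max 14 → Yes. (6,15) → max 15 → Yes.

No, Yes, Yes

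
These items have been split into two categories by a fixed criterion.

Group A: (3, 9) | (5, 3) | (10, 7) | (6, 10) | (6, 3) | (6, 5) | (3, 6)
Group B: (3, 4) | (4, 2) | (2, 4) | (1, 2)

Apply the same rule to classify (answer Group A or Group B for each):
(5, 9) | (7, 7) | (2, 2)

Group A, Group A, Group B

One predicate separates the groups cleanly: sum ≥ 8.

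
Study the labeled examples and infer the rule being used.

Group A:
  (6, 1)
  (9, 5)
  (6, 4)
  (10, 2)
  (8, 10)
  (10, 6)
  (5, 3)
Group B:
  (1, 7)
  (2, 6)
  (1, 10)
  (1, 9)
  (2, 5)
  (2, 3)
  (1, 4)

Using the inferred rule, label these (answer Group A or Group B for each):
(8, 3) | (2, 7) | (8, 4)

Group A, Group B, Group A

The distinguishing property — first ≥ 3 — holds for all the 'Group A' cases and none of the 'Group B' cases.
(8, 3): Group A (first 8).
(2, 7): Group B (first 2).
(8, 4): Group A (first 8).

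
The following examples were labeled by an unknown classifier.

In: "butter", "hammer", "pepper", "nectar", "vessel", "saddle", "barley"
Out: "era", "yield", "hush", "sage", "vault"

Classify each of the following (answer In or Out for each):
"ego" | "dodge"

Rule: length 6. This holds for each 'In' example and fails for each 'Out' one.

Out, Out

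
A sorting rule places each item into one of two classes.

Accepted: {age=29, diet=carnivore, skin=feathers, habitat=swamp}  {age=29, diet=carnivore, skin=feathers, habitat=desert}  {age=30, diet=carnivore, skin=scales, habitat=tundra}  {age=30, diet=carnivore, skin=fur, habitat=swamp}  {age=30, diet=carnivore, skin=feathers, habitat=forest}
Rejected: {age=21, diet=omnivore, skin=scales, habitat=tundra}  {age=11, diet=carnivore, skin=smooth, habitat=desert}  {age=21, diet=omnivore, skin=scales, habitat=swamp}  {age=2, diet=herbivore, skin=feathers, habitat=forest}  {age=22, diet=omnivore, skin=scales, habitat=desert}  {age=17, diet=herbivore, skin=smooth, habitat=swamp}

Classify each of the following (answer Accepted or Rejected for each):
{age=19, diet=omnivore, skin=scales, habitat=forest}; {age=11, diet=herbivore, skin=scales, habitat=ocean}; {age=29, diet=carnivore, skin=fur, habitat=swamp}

Rejected, Rejected, Accepted

Every 'Accepted' example satisfies: age ≥ 29. None of the 'Rejected' examples do.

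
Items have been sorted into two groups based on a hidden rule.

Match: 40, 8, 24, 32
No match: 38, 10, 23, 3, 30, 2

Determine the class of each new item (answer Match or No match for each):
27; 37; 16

A rule that fits every label: multiple of 4 — true of each 'Match' example, false of each 'No match' one.

No match, No match, Match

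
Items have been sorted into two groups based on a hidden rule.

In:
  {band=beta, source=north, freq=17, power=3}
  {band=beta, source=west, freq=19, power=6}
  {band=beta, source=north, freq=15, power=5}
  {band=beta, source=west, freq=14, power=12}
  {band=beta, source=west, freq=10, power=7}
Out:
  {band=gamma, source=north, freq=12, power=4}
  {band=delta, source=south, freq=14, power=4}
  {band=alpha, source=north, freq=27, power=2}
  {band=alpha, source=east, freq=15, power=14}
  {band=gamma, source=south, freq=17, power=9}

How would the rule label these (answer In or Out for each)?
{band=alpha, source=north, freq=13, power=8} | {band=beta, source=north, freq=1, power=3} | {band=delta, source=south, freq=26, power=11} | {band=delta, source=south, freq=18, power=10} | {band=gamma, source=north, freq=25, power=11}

The simplest hypothesis consistent with all the labels is: band is beta.
{band=alpha, source=north, freq=13, power=8} — band is alpha, hence Out. {band=beta, source=north, freq=1, power=3} — band is beta, hence In. {band=delta, source=south, freq=26, power=11} — band is delta, hence Out. {band=delta, source=south, freq=18, power=10} — band is delta, hence Out. {band=gamma, source=north, freq=25, power=11} — band is gamma, hence Out.

Out, In, Out, Out, Out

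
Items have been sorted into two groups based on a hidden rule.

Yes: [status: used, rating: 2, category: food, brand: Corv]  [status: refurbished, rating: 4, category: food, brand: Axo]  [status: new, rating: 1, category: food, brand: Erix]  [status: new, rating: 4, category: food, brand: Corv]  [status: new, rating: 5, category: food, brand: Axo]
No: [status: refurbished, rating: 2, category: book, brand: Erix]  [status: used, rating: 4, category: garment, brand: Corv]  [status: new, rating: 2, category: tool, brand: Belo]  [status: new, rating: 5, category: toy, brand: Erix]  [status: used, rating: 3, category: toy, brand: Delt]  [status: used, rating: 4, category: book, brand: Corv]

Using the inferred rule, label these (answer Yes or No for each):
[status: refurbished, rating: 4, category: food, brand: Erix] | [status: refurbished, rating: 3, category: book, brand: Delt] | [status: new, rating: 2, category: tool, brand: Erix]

Yes, No, No

The pattern is that an item is 'Yes' exactly when: category is food.
[status: refurbished, rating: 4, category: food, brand: Erix]: Yes (category is food).
[status: refurbished, rating: 3, category: book, brand: Delt]: No (category is book).
[status: new, rating: 2, category: tool, brand: Erix]: No (category is tool).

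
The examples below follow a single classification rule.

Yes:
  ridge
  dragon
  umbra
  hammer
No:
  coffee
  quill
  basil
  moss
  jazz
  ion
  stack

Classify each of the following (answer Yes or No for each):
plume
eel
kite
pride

No, No, No, Yes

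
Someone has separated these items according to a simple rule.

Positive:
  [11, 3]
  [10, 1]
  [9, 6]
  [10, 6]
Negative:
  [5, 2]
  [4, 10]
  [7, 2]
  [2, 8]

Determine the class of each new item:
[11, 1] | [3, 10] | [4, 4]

Positive, Negative, Negative

The common property of the 'Positive' items is: first ≥ 8. No 'Negative' item has it.
[11, 1]: first 11, meets the rule → Positive. [3, 10]: first 3, does not pass → Negative. [4, 4]: first 4, does not pass → Negative.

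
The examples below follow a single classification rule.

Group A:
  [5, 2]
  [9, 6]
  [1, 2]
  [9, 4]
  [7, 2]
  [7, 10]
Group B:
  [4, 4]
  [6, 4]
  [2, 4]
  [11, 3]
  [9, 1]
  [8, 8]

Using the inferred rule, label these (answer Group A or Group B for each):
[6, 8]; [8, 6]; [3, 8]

Comparing the two groups points to one rule — sum is odd.
[6, 8] — 6+8 = 14, hence Group B. [8, 6] — 8+6 = 14, hence Group B. [3, 8] — 3+8 = 11, hence Group A.

Group B, Group B, Group A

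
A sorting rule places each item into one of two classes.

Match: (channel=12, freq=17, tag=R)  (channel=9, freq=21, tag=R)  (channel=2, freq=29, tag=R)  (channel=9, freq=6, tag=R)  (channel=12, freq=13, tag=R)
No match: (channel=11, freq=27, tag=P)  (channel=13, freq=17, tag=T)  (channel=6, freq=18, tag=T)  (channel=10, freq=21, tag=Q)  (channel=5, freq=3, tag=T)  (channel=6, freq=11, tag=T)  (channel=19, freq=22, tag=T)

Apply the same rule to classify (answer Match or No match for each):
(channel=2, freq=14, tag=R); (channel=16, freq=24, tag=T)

The pattern is that an item is 'Match' exactly when: tag is R.
(channel=2, freq=14, tag=R): Match (tag is R).
(channel=16, freq=24, tag=T): No match (tag is T).

Match, No match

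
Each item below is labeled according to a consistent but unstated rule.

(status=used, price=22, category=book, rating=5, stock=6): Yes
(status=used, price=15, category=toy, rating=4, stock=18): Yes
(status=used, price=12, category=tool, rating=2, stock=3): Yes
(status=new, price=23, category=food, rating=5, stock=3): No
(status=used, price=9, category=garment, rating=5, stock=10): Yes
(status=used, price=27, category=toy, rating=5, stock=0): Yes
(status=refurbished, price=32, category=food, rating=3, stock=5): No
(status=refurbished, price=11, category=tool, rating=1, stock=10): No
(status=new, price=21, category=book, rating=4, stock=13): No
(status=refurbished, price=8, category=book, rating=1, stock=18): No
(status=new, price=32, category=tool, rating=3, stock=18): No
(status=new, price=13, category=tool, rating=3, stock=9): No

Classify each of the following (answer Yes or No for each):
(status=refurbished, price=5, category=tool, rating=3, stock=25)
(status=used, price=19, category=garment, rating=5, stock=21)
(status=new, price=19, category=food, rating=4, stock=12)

No, Yes, No

Comparing the two groups points to one rule — status is used.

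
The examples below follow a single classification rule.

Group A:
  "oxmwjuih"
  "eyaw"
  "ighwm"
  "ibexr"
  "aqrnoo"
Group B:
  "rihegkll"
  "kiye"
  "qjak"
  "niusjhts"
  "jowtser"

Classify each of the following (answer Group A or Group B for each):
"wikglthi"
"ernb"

Group B, Group A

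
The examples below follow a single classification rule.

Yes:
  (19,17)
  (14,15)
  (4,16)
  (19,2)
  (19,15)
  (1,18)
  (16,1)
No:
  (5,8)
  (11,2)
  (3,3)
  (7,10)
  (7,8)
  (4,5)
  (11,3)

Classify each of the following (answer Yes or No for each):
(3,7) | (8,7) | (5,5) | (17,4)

All 'Yes' examples share one property — max ≥ 14 — and every 'No' example lacks it.

No, No, No, Yes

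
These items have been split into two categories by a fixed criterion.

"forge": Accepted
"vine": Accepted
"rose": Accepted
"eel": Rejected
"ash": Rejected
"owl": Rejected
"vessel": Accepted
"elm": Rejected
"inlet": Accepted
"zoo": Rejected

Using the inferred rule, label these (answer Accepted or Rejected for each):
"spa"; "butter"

The simplest hypothesis consistent with all the labels is: length ≥ 4.
"spa" → length 3 → Rejected. "butter" → length 6 → Accepted.

Rejected, Accepted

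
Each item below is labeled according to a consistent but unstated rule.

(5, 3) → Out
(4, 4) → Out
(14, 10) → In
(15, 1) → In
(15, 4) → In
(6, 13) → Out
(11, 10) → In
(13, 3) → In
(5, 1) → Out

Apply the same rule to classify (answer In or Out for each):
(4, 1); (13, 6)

'In' ⟺ first ≥ 10.
(4, 1): first 4, fails the rule → Out. (13, 6): first 13, has this property → In.

Out, In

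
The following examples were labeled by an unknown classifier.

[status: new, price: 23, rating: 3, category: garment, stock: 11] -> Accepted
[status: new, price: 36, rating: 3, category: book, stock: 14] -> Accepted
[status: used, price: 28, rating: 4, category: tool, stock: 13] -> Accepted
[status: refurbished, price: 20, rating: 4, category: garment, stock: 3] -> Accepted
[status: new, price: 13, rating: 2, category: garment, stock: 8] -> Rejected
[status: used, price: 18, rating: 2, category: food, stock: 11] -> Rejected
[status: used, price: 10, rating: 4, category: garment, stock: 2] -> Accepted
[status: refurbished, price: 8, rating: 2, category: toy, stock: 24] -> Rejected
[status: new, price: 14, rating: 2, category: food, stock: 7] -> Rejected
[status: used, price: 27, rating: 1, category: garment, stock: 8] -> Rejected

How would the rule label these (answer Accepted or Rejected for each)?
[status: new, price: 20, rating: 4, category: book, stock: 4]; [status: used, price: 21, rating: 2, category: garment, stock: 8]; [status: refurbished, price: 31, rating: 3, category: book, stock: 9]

The classifier is using: rating ≥ 3.
[status: new, price: 20, rating: 4, category: book, stock: 4] → rating = 4 → Accepted.
[status: used, price: 21, rating: 2, category: garment, stock: 8] → rating = 2 → Rejected.
[status: refurbished, price: 31, rating: 3, category: book, stock: 9] → rating = 3 → Accepted.

Accepted, Rejected, Accepted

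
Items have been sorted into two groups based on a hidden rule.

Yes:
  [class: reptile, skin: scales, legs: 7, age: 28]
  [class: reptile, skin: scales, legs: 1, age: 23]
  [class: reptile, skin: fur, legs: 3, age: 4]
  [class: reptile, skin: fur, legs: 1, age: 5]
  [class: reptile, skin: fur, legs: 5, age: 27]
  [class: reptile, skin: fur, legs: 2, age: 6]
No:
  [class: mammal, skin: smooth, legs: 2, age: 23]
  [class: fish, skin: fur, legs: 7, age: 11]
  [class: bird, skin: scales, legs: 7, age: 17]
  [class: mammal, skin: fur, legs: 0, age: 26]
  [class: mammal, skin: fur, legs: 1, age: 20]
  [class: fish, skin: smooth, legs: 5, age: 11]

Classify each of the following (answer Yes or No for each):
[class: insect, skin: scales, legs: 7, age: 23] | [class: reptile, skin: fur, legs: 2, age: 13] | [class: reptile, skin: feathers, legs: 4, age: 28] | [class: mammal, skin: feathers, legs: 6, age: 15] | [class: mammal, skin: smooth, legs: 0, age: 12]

No, Yes, Yes, No, No

All 'Yes' examples share one property — class is reptile — and every 'No' example lacks it.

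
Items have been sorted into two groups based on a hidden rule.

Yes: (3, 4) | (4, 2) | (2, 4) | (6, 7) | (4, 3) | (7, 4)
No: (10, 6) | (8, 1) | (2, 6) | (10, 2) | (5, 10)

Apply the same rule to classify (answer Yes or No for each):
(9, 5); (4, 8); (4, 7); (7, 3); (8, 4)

'Yes' ⟺ |first − second| ≤ 3.
(9, 5): |9−5| = 4, does not fit → No. (4, 8): |4−8| = 4, does not fit → No. (4, 7): |4−7| = 3, fits → Yes. (7, 3): |7−3| = 4, does not fit → No. (8, 4): |8−4| = 4, does not fit → No.

No, No, Yes, No, No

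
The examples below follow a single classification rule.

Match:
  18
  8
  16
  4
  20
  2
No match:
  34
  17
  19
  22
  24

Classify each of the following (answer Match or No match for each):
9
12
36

No match, Match, No match

Every 'Match' example satisfies: even AND at most 20. None of the 'No match' examples do.
9: 9 is odd, 9 ≤ 20, does not pass → No match. 12: 12 is even, 12 ≤ 20, matches → Match. 36: 36 is even, 36 > 20, does not pass → No match.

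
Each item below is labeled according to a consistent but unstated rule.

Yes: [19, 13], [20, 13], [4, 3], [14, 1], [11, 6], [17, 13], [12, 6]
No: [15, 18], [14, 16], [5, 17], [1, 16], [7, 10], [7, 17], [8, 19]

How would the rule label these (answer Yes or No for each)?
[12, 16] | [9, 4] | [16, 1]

No, Yes, Yes

Every 'Yes' example satisfies: first > second. None of the 'No' examples do.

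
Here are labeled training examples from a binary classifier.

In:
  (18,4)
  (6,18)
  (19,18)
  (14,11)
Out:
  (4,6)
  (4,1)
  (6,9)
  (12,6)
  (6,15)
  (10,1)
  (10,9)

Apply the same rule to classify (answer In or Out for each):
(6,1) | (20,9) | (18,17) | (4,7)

Out, In, In, Out

All 'In' examples share one property — sum ≥ 22 — and every 'Out' example lacks it.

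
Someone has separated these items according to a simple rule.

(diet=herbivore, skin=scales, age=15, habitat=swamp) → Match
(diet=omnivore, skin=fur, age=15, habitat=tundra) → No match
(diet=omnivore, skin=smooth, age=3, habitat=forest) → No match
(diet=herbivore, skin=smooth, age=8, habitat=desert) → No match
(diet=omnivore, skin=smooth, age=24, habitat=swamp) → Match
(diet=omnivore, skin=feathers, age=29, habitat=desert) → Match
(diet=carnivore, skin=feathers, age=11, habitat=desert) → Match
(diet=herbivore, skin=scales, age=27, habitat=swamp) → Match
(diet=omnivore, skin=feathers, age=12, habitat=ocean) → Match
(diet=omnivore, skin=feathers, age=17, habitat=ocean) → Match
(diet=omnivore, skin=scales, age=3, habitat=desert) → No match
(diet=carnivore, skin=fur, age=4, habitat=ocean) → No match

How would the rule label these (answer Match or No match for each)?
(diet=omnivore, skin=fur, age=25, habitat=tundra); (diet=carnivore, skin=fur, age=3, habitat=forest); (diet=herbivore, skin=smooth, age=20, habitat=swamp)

The distinguishing property — skin is feathers OR habitat is swamp — holds for all the 'Match' cases and none of the 'No match' cases.
(diet=omnivore, skin=fur, age=25, habitat=tundra) → skin is fur, habitat is tundra → No match. (diet=carnivore, skin=fur, age=3, habitat=forest) → skin is fur, habitat is forest → No match. (diet=herbivore, skin=smooth, age=20, habitat=swamp) → skin is smooth, habitat is swamp → Match.

No match, No match, Match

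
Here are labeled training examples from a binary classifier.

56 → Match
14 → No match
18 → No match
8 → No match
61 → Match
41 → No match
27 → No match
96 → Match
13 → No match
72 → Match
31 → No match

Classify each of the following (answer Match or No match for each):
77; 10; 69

Match, No match, Match

The simplest hypothesis consistent with all the labels is: at least 56.
77 → 77 ≥ 56 → Match. 10 → 10 < 56 → No match. 69 → 69 ≥ 56 → Match.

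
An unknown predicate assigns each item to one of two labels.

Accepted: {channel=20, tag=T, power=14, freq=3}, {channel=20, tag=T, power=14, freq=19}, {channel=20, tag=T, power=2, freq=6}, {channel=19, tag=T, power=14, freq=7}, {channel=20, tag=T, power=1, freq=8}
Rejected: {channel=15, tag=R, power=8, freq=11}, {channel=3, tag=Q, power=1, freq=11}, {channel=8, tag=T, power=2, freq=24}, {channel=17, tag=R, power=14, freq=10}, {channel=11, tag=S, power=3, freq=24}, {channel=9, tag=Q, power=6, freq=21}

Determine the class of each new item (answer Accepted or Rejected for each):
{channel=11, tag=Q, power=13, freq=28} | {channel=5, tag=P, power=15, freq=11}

One predicate separates the groups cleanly: channel ≥ 19.
Rejected: {channel=11, tag=Q, power=13, freq=28}, since channel = 11. Rejected: {channel=5, tag=P, power=15, freq=11}, since channel = 5.

Rejected, Rejected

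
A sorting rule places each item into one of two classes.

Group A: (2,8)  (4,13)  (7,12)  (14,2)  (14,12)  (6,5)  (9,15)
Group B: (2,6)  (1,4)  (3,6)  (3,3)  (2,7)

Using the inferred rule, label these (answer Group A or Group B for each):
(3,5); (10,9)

The distinguishing property — sum ≥ 10 — holds for all the 'Group A' cases and none of the 'Group B' cases.
Group B: (3,5), since 3+5 = 8. Group A: (10,9), since 10+9 = 19.

Group B, Group A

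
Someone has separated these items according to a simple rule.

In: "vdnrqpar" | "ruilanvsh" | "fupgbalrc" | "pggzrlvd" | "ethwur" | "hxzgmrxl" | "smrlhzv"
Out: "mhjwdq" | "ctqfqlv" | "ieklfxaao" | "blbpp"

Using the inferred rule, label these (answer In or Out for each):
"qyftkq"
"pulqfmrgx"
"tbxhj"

Out, In, Out

The rule appears to be: contains 'r'.
"qyftkq" → no 'r' → Out.
"pulqfmrgx" → has 'r' → In.
"tbxhj" → no 'r' → Out.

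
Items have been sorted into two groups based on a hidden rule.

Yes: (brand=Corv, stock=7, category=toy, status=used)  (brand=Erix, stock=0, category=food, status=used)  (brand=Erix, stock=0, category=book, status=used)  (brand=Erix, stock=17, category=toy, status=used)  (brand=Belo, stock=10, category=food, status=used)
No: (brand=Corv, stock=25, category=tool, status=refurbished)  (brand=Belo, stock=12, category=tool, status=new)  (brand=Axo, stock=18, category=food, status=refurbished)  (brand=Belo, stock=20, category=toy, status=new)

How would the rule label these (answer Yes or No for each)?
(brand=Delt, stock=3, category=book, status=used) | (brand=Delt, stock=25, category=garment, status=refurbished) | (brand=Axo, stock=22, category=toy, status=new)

A rule that fits every label: status is used — true of each 'Yes' example, false of each 'No' one.
(brand=Delt, stock=3, category=book, status=used) → status is used → Yes. (brand=Delt, stock=25, category=garment, status=refurbished) → status is refurbished → No. (brand=Axo, stock=22, category=toy, status=new) → status is new → No.

Yes, No, No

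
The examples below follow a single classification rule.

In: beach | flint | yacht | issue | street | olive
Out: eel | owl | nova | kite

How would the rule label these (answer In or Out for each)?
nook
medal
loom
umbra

Out, In, Out, In

The simplest hypothesis consistent with all the labels is: length ≥ 5.
nook: length 4 — fails this test, so Out. medal: length 5 — matches, so In. loom: length 4 — fails this test, so Out. umbra: length 5 — matches, so In.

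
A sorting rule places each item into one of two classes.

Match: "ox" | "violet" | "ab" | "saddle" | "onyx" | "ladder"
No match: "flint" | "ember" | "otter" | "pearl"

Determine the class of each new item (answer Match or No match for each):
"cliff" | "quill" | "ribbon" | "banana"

No match, No match, Match, Match

The distinguishing property — even length — holds for all the 'Match' cases and none of the 'No match' cases.
No match: "cliff", since length 5.
No match: "quill", since length 5.
Match: "ribbon", since length 6.
Match: "banana", since length 6.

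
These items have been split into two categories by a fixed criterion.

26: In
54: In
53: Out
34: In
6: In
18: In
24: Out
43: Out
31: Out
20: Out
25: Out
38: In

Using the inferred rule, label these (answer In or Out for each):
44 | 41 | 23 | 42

Out, Out, Out, In

The simplest hypothesis consistent with all the labels is: ≡ 2 (mod 4).
44: 44 mod 4 = 0, doesn't match → Out.
41: 41 mod 4 = 1, doesn't match → Out.
23: 23 mod 4 = 3, doesn't match → Out.
42: 42 mod 4 = 2, satisfies this → In.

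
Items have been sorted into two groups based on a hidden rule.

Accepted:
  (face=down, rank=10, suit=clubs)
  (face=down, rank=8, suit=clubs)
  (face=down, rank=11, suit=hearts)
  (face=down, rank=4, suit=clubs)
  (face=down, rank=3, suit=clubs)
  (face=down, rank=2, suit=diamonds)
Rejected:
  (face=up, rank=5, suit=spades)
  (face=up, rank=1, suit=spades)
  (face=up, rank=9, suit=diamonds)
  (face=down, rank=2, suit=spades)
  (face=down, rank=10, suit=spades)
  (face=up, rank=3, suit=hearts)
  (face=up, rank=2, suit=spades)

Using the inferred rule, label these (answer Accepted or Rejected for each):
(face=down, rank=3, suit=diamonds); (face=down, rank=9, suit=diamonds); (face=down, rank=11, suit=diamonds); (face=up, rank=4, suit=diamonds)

Accepted, Accepted, Accepted, Rejected

The classifier is using: suit is not spades AND face is down.
Accepted: (face=down, rank=3, suit=diamonds), since suit is diamonds, face is down. Accepted: (face=down, rank=9, suit=diamonds), since suit is diamonds, face is down. Accepted: (face=down, rank=11, suit=diamonds), since suit is diamonds, face is down. Rejected: (face=up, rank=4, suit=diamonds), since suit is diamonds, face is up.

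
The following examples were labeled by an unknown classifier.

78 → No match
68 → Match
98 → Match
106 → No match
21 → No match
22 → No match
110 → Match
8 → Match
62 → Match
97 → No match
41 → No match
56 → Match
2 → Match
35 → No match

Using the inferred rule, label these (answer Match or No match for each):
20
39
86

Match, No match, Match

One predicate separates the groups cleanly: ≡ 2 (mod 6).
20 → 20 mod 6 = 2 → Match.
39 → 39 mod 6 = 3 → No match.
86 → 86 mod 6 = 2 → Match.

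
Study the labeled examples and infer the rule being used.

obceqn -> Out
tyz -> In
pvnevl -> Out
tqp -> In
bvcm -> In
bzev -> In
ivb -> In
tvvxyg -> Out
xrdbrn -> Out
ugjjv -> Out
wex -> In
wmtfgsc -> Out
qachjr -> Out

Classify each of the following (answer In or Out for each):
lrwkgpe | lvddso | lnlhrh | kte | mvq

Every 'In' example satisfies: length ≤ 4. None of the 'Out' examples do.

Out, Out, Out, In, In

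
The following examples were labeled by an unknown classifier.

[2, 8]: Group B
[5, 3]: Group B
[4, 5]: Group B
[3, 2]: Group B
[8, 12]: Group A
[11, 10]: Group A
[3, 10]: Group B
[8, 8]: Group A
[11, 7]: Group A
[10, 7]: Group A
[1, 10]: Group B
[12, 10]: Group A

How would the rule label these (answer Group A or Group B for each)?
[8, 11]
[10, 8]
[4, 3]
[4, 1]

Group A, Group A, Group B, Group B

Every 'Group A' example satisfies: sum ≥ 16. None of the 'Group B' examples do.
[8, 11]: 8+11 = 19, meets the rule → Group A.
[10, 8]: 10+8 = 18, meets the rule → Group A.
[4, 3]: 4+3 = 7, does not pass → Group B.
[4, 1]: 4+1 = 5, does not pass → Group B.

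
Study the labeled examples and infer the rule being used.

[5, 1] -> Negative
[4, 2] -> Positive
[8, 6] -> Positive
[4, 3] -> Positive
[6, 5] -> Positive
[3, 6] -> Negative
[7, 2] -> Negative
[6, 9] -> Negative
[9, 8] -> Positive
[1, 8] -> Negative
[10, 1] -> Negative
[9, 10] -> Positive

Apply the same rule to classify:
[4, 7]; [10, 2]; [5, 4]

Negative, Negative, Positive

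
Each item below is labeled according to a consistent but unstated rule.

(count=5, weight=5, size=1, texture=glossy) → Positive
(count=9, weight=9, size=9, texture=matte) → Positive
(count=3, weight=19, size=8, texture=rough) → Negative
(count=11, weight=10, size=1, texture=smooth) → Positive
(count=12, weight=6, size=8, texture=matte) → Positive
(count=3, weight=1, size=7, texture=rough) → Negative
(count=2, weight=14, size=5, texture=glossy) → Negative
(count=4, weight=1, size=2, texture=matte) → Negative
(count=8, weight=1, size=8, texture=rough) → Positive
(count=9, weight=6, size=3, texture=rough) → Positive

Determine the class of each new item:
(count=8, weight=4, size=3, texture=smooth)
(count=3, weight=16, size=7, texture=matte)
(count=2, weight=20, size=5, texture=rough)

The classifier is using: count ≥ 5.
(count=8, weight=4, size=3, texture=smooth): count = 8, fits → Positive. (count=3, weight=16, size=7, texture=matte): count = 3, lacks this property → Negative. (count=2, weight=20, size=5, texture=rough): count = 2, lacks this property → Negative.

Positive, Negative, Negative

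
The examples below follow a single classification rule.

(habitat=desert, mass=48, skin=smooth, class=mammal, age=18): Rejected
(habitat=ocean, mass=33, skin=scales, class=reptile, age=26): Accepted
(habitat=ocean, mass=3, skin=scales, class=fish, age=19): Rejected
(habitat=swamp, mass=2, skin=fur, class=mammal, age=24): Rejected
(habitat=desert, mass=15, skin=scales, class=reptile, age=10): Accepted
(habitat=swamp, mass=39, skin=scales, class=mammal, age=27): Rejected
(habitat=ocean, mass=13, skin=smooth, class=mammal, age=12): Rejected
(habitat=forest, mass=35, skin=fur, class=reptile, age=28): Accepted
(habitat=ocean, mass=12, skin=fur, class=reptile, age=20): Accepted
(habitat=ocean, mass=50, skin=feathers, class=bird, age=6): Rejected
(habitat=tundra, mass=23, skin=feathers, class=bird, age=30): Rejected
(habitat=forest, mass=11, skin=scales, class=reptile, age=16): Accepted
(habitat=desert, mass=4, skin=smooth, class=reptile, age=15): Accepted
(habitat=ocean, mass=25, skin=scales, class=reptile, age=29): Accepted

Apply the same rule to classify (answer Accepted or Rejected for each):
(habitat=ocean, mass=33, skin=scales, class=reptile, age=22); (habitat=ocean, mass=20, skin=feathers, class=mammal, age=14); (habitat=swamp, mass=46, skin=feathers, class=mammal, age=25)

Accepted, Rejected, Rejected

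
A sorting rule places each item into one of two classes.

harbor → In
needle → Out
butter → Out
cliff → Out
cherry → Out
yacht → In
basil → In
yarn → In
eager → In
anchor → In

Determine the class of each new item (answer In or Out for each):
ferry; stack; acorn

Out, In, In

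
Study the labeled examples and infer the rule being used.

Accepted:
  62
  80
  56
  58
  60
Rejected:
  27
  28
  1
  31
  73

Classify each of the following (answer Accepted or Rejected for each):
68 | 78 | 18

'Accepted' ⟺ even AND at least 31.

Accepted, Accepted, Rejected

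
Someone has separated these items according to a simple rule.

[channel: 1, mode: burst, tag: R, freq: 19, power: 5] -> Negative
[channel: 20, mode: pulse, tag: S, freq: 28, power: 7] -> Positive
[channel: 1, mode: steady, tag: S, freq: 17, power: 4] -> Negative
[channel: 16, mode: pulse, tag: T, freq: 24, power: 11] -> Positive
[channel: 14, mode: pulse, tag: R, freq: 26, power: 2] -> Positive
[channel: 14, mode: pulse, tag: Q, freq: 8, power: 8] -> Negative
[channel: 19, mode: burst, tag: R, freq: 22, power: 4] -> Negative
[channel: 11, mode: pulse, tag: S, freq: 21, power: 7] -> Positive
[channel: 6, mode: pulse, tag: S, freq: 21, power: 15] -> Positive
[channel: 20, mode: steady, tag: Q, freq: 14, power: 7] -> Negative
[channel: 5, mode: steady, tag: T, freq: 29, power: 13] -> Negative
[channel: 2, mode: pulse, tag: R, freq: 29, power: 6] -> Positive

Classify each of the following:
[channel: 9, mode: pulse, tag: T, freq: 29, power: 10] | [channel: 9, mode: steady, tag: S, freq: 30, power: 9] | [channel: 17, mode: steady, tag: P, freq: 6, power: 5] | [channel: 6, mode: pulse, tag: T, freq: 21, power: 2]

A rule that fits every label: mode is pulse AND freq ≥ 14 — true of each 'Positive' example, false of each 'Negative' one.
[channel: 9, mode: pulse, tag: T, freq: 29, power: 10]: mode is pulse, freq = 29, qualifies → Positive. [channel: 9, mode: steady, tag: S, freq: 30, power: 9]: mode is steady, freq = 30, does not satisfy this → Negative. [channel: 17, mode: steady, tag: P, freq: 6, power: 5]: mode is steady, freq = 6, does not satisfy this → Negative. [channel: 6, mode: pulse, tag: T, freq: 21, power: 2]: mode is pulse, freq = 21, qualifies → Positive.

Positive, Negative, Negative, Positive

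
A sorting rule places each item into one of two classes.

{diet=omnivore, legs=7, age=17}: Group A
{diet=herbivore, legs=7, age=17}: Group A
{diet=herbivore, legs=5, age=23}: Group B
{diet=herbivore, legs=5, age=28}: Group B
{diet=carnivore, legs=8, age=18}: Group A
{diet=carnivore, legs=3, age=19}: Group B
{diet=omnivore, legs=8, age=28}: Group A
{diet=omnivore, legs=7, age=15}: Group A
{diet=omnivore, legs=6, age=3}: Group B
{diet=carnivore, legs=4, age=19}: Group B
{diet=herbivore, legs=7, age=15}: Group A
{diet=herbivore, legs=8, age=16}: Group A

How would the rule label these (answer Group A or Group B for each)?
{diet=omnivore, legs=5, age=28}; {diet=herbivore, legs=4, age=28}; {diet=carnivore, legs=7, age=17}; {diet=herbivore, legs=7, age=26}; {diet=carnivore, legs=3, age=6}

The rule appears to be: legs ≥ 7.

Group B, Group B, Group A, Group A, Group B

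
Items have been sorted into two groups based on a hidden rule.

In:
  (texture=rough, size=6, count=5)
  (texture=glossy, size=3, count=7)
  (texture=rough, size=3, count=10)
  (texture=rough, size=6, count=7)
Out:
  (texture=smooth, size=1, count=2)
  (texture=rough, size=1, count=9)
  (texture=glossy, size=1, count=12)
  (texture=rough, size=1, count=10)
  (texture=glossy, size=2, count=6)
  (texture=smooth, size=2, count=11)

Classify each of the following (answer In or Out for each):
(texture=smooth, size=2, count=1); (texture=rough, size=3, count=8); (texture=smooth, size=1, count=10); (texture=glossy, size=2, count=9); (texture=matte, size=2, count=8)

Out, In, Out, Out, Out

One predicate separates the groups cleanly: size ≥ 3.
(texture=smooth, size=2, count=1): Out (size = 2). (texture=rough, size=3, count=8): In (size = 3). (texture=smooth, size=1, count=10): Out (size = 1). (texture=glossy, size=2, count=9): Out (size = 2). (texture=matte, size=2, count=8): Out (size = 2).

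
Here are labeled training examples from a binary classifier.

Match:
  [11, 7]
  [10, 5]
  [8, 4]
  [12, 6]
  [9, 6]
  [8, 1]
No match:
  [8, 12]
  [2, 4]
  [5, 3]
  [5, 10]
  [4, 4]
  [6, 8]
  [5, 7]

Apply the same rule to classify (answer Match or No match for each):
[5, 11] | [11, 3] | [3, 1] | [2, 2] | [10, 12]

The distinguishing property — first > second AND sum ≥ 9 — holds for all the 'Match' cases and none of the 'No match' cases.

No match, Match, No match, No match, No match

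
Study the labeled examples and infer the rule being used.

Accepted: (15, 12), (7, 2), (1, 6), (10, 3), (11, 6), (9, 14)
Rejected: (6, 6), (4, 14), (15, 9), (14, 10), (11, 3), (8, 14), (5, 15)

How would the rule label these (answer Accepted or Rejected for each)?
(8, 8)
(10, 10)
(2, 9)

Rejected, Rejected, Accepted

The distinguishing property — sum is odd — holds for all the 'Accepted' cases and none of the 'Rejected' cases.
Rejected: (8, 8), since 8+8 = 16.
Rejected: (10, 10), since 10+10 = 20.
Accepted: (2, 9), since 2+9 = 11.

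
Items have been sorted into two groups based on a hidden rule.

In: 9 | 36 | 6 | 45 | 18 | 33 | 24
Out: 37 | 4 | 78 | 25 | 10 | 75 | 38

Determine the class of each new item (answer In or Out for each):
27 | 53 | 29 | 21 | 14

In, Out, Out, In, Out

All 'In' examples share one property — multiple of 3 AND at most 45 — and every 'Out' example lacks it.
27 — 27 = 3·9, 27 ≤ 45, hence In. 53 — 53 = 3·17 + 2, 53 > 45, hence Out. 29 — 29 = 3·9 + 2, 29 ≤ 45, hence Out. 21 — 21 = 3·7, 21 ≤ 45, hence In. 14 — 14 = 3·4 + 2, 14 ≤ 45, hence Out.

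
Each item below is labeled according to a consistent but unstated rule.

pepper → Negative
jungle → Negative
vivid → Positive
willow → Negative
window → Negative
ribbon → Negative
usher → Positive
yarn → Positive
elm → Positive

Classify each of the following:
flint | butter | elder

One predicate separates the groups cleanly: length ≤ 5.
flint: Positive (length 5). butter: Negative (length 6). elder: Positive (length 5).

Positive, Negative, Positive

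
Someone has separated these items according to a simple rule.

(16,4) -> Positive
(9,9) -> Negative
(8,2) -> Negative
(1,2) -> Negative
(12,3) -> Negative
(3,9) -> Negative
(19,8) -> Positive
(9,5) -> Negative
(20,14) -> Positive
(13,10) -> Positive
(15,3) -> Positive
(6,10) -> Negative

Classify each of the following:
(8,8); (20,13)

Negative, Positive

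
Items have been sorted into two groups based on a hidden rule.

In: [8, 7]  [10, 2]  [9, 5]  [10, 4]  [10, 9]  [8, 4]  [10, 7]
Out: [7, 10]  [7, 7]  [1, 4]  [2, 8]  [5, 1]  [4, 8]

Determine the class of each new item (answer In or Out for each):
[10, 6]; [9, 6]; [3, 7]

In, In, Out

The classifier is using: first ≥ 8.
[10, 6] — first 10, hence In. [9, 6] — first 9, hence In. [3, 7] — first 3, hence Out.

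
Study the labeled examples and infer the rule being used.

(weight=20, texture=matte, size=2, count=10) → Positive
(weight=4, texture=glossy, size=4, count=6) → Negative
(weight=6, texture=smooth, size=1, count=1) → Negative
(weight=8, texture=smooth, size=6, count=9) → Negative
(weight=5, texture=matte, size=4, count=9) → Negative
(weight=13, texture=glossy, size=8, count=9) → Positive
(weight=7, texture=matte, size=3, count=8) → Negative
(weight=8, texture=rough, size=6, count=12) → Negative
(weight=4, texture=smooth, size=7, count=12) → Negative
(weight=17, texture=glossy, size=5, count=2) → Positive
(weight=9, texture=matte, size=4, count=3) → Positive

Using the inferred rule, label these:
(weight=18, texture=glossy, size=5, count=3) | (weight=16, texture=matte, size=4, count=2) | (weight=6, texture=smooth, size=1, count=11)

Positive, Positive, Negative

Every 'Positive' example satisfies: weight ≥ 9. None of the 'Negative' examples do.
Positive: (weight=18, texture=glossy, size=5, count=3), since weight = 18. Positive: (weight=16, texture=matte, size=4, count=2), since weight = 16. Negative: (weight=6, texture=smooth, size=1, count=11), since weight = 6.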